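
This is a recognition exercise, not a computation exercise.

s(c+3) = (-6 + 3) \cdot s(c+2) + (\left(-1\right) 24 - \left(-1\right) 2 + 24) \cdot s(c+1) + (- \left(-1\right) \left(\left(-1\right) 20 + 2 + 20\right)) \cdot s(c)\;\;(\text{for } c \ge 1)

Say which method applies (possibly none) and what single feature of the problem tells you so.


Best approach: the characteristic-root method — no index-dependence in the weights and nothing inhomogeneous: classic characteristic-equation setup.


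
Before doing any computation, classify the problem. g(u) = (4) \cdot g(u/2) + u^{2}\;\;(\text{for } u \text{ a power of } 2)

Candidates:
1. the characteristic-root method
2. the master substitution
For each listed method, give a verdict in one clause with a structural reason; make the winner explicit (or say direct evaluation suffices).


Verdict: the master substitution — the argument shrinks by the factor 2, so measure the index on a logarithmic scale and the recursion becomes a shift.
- the characteristic-root method: the recursion divides its index rather than shifting it — outside the constant-shift family the root method covers.
- the master substitution — yes — fits the structure here.


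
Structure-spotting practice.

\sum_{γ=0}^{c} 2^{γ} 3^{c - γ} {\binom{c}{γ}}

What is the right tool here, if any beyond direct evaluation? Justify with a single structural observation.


Technique: the binomial theorem — binomial coefficients against complementary powers of 2 and 3: recognize the binomial expansion and resum.


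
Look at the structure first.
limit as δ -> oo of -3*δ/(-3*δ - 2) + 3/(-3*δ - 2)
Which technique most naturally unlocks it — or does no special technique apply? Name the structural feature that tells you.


Technique: dominant-term comparison — divide through by the highest power of δ; every lower-order term dies and the dominant terms decide the limit. As a single quotient, the ∞/∞ shape would yield to repeated differentiation as well — the growth comparison gets there in one look.


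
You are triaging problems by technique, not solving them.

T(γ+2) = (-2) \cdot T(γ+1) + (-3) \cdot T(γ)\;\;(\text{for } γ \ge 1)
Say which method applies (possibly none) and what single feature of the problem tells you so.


Technique: the characteristic-root method — constant coefficients and linearity mean the ansatz r^γ reduces it to solving the characteristic polynomial.


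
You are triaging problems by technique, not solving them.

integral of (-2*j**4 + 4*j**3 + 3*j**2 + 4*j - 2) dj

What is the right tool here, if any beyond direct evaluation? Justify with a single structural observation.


Technique: no special technique — a term-by-term power-rule job in j; no substitution or rearrangement earns its keep here.


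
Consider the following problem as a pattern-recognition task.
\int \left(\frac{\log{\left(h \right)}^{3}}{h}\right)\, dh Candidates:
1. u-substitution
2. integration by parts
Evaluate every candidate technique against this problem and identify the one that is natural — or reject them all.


Verdict: u-substitution — viewed as a product, the integrand is a composition evaluated at \log{\left(h \right)} times (a constant multiple of) that inner expression's derivative, so u = \log{\left(h \right)} makes it elementary.
- u-substitution: applies; the problem has the shape this method handles.
- integration by parts: there is no nonconstant-polynomial-times-kernel split with an exp, sine, cosine (degree-1 argument), or logarithm partner.


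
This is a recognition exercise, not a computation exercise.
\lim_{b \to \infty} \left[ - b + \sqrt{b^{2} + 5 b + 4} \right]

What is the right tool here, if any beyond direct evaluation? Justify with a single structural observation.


Technique: conjugate multiplication — the difference \sqrt{b^{2} + 5 b + 4} - b is an ∞ − ∞ stalemate; its conjugate partner breaks the tie.


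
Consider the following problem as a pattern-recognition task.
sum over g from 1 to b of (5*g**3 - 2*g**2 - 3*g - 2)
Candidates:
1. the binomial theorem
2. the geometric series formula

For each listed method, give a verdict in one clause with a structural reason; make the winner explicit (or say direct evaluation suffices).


Method: no special technique — nothing telescopes and nothing is geometric; polynomial terms in g sum term by term.
- the binomial theorem: the terms do not reassemble into a binomial power.
- the geometric series formula: the term-to-term ratio drifts with the index — the one thing the geometric formula cannot absorb.


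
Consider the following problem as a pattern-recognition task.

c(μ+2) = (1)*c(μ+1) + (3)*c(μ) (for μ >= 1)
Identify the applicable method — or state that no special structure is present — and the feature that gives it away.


Technique: the characteristic-root method — no index-dependence in the weights and nothing inhomogeneous: classic characteristic-equation setup.


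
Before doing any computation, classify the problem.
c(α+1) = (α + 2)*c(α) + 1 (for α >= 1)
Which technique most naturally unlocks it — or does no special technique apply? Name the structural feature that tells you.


Diagnosis: a summation factor — rescale the sequence by the product of the weights α + 2 so far — the recurrence collapses to a plain running sum.


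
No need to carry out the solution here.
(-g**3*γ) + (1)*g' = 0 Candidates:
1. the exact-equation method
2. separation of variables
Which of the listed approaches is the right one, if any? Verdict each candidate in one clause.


Verdict: separation of variables — solved for the derivative, the right side splits multiplicatively into a function of each variable alone — divide and integrate each side.
- the exact-equation method — the cross partial derivatives disagree, so no single potential exists.
- separation of variables — applicable, and directly so.


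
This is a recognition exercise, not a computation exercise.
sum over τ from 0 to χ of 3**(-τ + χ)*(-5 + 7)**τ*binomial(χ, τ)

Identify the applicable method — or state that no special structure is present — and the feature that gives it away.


Best approach: the binomial theorem — binomial(χ, τ) weighting matched powers of (-5 + 7) and 3 is the expanded form of ((-5 + 7) + 3)^χ — fold it back up.


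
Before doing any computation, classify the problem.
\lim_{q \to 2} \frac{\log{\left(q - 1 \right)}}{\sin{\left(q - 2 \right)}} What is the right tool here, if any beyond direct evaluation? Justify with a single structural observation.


Verdict: l'Hôpital's rule (0/0) — the 0/0 form at 2 is the signature situation for l'Hôpital's rule. A local series expansion at the point resolves it as well; the rule is the packaged version of that step.


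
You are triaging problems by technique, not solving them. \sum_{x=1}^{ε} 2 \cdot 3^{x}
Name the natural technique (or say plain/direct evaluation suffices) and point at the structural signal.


Diagnosis: the geometric series formula — each term is 3 times the previous one, so the geometric-series formula applies directly.


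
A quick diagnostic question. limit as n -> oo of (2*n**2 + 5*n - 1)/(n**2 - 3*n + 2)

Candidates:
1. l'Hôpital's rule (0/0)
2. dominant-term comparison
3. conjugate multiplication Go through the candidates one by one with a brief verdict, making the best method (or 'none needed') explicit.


Method: dominant-term comparison — as n grows, only the highest-degree terms matter — compare leading terms and read the limit off.
- l'Hôpital's rule (0/0): no 0/0 form appears: written as one quotient, top and bottom both grow without bound, and the ratio is decided by their leading terms.
- dominant-term comparison — yes — fits the structure here.
- conjugate multiplication: the conjugate move applies to radical differences, which this is not.


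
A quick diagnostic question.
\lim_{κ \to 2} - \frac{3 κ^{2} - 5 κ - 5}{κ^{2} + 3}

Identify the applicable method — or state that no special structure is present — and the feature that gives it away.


Method: no special technique — no vanishing denominator and no indeterminate clash at the point — evaluation is immediate.


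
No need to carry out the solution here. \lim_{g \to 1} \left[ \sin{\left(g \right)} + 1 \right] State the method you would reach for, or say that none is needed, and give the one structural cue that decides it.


Best approach: no special technique — the function is continuous at 1; evaluation is itself the limit, no machinery required.


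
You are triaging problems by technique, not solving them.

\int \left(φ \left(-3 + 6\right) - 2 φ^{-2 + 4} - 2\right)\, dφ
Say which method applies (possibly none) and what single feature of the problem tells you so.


Diagnosis: no special technique — every term is a constant multiple of a power of φ; term-wise power-rule integration needs no preliminary transformation.


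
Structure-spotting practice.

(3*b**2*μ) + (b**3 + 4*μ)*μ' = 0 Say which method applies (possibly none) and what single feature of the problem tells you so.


Best approach: the exact-equation method — check exactness first: here it holds (3*b**2*μ, b**3 + 4*μ have matching cross partials), so no integrating factor is needed.


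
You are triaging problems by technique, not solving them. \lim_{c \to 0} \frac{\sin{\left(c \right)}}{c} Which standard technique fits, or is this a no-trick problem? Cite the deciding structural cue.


Diagnosis: l'Hôpital's rule (0/0) — both numerator and denominator vanish at 0: the genuine 0/0 indeterminate that l'Hôpital exists for. Known elementary limits would finish this too — the rule just bypasses the case analysis.


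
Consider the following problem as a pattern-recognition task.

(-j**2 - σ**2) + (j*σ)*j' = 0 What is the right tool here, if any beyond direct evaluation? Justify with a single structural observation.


Verdict: the homogeneous substitution — scaling σ and j together leaves the slope fixed — it depends only on j/σ, so substitute the ratio. This doubles as a Bernoulli equation in the unknown as written; the homogeneous route needs no setup at all.


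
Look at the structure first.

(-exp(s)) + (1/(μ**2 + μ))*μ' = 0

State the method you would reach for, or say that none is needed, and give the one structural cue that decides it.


Method: separation of variables — solved for the derivative, the right side factors as exp(s) times μ**2 + μ — all s-dependence separates from all μ-dependence. A Bernoulli rewrite would carry it as the equation stands — separating the variables needs no rearrangement either.


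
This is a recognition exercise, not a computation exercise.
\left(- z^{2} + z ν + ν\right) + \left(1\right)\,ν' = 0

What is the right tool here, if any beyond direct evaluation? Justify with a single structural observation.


Verdict: a linear integrating factor — the unknown enters only to the first power against a nonzero forcing term — the integrating-factor template applies directly.


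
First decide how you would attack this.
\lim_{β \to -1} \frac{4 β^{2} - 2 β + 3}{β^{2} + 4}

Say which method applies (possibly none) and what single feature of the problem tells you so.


Verdict: no special technique — the function is continuous at -1; evaluation is itself the limit, no machinery required.


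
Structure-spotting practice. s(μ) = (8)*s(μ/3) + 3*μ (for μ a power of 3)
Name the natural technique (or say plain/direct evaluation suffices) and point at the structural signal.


Technique: the master substitution — index division is the fingerprint: μ/3 in the recursive call means substitute μ = 3^m.


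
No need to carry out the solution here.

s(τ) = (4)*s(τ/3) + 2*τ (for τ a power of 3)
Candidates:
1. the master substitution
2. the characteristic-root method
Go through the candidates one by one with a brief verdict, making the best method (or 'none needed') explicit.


Verdict: the master substitution — the argument contracts 3-fold per step: reindex τ exponentially and solve the linear recurrence in the new index.
- the master substitution — applies; the problem has the shape this method handles.
- the characteristic-root method — the recursion divides its index rather than shifting it — outside the constant-shift family the root method covers.


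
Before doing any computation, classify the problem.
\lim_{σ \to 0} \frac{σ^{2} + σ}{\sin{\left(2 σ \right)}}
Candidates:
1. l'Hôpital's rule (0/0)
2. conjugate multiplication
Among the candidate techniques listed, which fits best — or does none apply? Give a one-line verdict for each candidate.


Method: l'Hôpital's rule (0/0) — the 0/0 form at 0 is the signature situation for l'Hôpital's rule. Expanding numerator and denominator to first order gives the same value — the rule automates exactly that.
- l'Hôpital's rule (0/0): applies; the problem has the shape this method handles.
- conjugate multiplication — no divergent radical difference is present for a conjugate pair to cancel.


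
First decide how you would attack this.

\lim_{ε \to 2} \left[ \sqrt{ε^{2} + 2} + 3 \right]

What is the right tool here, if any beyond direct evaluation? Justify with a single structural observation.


Technique: no special technique — no vanishing denominator and no indeterminate clash at the point — evaluation is immediate.


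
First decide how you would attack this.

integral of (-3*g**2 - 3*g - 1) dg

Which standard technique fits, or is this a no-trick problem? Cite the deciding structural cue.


Method: no special technique — the integrand is a sum of constant multiples of powers of g — integrate term by term.


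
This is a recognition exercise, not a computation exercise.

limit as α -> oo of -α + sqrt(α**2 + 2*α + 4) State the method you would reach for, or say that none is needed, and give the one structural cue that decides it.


Best approach: conjugate multiplication — the ∞ − ∞ radical form is the exact trigger for the conjugate maneuver.


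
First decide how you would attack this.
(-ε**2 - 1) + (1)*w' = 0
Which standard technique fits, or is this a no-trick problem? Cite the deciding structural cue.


Method: no special technique — the slope is a pure function of ε; integrate both sides and be done.


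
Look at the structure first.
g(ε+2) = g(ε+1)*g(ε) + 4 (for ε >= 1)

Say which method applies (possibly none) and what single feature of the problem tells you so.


Best approach: no special technique — the recurrence is nonlinear in the sequence terms; no linear-recurrence method fits it as written — one iterates or studies it directly.


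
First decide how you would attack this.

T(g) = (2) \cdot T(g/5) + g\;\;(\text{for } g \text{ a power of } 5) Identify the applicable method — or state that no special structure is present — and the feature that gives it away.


Best approach: the master substitution — the argument shrinks by the factor 5, so measure the index on a logarithmic scale and the recursion becomes a shift.


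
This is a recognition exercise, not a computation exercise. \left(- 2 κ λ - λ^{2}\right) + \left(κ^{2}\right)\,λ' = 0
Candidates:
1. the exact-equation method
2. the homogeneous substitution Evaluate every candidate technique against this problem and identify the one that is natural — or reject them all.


Technique: the homogeneous substitution — solved for the derivative, the right side is unchanged under scaling κ and λ together — it depends only on the ratio λ/κ, so substitute a single ratio variable. Rearranged, this also fits the Bernoulli template directly; the homogeneous substitution reads the structure without the rearrangement.
- the exact-equation method: no potential function has this form as its differential, as written.
- the homogeneous substitution — a fit — the right tool for this form.


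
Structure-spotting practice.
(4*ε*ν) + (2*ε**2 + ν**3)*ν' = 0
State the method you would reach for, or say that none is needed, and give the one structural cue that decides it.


Best approach: the exact-equation method — d/dν of 4*ε*ν equals d/dε of 2*ε**2 + ν**3: the form is a total differential of one potential — integrate it exactly.


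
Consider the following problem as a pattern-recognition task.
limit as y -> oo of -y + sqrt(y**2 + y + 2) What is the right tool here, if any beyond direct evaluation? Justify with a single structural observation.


Technique: conjugate multiplication — turning the difference into a conjugate-rationalized ratio makes the limit readable.


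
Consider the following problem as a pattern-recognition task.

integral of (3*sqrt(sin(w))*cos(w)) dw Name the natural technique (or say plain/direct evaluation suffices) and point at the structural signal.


Best approach: u-substitution — collected, the integrand has one factor that is, up to a constant, the derivative of an inner expression the rest depends on — substitute for that inner expression.


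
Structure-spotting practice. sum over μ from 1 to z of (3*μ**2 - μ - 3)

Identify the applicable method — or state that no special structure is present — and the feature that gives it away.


Verdict: no special technique — the summand is a plain polynomial in μ (expanding first if it arrives factored); standard power-sum formulas evaluate it term by term.


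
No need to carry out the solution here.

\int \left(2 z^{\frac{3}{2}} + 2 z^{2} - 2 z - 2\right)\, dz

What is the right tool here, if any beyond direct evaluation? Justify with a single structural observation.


Technique: no special technique — nothing composite, nothing rational, nothing trigonometric — each constant-multiple power of z integrates by the power rule alone.


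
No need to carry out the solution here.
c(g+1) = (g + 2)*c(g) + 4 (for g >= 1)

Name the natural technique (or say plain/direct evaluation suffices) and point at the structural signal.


Technique: a summation factor — with the index-dependent coefficient g + 2, dividing by the cumulative product turns the left side into a pure difference.


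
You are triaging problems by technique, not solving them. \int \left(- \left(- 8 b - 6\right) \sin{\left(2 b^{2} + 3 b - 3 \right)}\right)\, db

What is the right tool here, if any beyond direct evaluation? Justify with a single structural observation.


Method: u-substitution — collected, the integrand has one factor that is, up to a constant, the derivative of an inner expression the rest depends on — substitute for that inner expression.


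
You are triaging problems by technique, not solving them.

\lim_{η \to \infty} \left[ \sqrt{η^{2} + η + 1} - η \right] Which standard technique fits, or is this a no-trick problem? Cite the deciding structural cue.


Technique: conjugate multiplication — both pieces blow up but their difference is finite; the conjugate trick rationalizes \sqrt{η^{2} + η + 1} - η.


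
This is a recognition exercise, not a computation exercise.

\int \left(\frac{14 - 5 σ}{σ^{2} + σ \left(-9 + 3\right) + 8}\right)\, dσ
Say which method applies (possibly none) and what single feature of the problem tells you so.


Verdict: partial fractions — a proper rational integrand whose denominator splits into simpler factors — decompose into partial fractions first.


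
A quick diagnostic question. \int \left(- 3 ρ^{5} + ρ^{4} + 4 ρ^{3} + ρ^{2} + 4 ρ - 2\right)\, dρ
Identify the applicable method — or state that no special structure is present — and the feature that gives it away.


Method: no special technique — a term-by-term power-rule job in ρ; no substitution or rearrangement earns its keep here.


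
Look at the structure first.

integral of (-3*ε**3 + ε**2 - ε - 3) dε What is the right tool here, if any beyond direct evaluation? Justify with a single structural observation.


Method: no special technique — every term is a constant multiple of a power of ε; term-wise power-rule integration needs no preliminary transformation.


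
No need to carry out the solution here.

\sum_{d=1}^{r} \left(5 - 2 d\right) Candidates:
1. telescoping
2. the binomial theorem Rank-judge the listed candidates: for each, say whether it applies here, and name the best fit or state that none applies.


Best approach: no special technique — with only polynomial terms in d present, the classical sum-of-powers identities are all you need.
- telescoping — the summand is not presented as a shifted difference — a telescoping rewrite may exist, but the displayed structure does not offer one.
- the binomial theorem — there is no pair of bases whose matched powers would reassemble into a single binomial power.


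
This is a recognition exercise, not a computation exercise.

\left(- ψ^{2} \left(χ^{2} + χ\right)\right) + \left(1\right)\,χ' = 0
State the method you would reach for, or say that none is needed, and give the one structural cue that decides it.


Method: separation of variables — the slope splits multiplicatively: ψ^{2} carrying all ψ-dependence times χ^{2} + χ carrying all χ-dependence — separate and integrate. This doubles as a Bernoulli equation in the unknown as written; dividing and integrating works on it directly.


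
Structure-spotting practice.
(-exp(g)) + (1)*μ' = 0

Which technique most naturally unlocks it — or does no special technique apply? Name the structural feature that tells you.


Diagnosis: no special technique — with μ absent the equation is not coupled at all: direct integration in g.


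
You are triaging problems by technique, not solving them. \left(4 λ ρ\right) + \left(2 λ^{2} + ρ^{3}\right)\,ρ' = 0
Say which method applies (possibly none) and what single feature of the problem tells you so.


Diagnosis: the exact-equation method — the mixed-partials test passes for 4 λ ρ and 2 λ^{2} + ρ^{3}, so a potential function exists as presented.


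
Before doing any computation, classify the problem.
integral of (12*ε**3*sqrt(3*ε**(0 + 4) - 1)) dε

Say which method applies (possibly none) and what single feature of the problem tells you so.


Method: u-substitution — 12*ε**3 matches the derivative of (3*ε**(0 + 4) - 1) up to a constant; with u = (3*ε**(0 + 4) - 1) the whole integrand folds into a function of u alone.


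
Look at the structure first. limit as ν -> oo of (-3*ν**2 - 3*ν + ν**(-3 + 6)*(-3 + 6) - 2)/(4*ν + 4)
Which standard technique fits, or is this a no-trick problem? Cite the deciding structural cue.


Best approach: dominant-term comparison — as ν grows, only the highest-degree terms matter — compare leading terms and read the limit off. l'Hôpital's at-infinity variant applies to the expression viewed as a single quotient; the leading-term comparison is the direct route.


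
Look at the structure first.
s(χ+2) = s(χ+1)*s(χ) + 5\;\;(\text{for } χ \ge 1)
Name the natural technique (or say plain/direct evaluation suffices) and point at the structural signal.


Diagnosis: no special technique — this one you iterate or analyze qualitatively: the nonlinearity defeats linear solution methods.


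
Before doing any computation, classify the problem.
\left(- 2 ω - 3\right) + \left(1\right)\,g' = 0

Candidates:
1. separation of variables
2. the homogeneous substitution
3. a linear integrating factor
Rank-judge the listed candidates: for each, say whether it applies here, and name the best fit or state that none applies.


Verdict: no special technique — with g absent the equation is not coupled at all: direct integration in ω.
- separation of variables — with no unknown in the slope, separating variables is a formality — the equation integrates directly.
- the homogeneous substitution: the slope is not a function of the ratio of the variables alone.
- a linear integrating factor — the linear template holds only trivially here (the unknown is absent, so the coefficient is zero) — the method is not the natural label.


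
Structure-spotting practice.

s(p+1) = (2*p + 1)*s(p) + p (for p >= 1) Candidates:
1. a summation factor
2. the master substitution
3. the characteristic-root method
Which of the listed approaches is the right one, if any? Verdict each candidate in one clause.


Diagnosis: a summation factor — because the multiplier 2*p + 1 is index-dependent, divide through by its running product and sum the resulting differences.
- a summation factor — yes, a natural case for it.
- the master substitution: the recursion shifts the index rather than dividing it.
- the characteristic-root method — an index-dependent weight blocks the pure exponential ansatz.


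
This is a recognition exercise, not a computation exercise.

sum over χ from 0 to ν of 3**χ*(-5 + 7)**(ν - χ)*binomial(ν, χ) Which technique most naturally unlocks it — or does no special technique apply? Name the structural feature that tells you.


Verdict: the binomial theorem — binomial(ν, χ) weighting matched powers of 3 and (-5 + 7) is the expanded form of (3 + (-5 + 7))^ν — fold it back up.


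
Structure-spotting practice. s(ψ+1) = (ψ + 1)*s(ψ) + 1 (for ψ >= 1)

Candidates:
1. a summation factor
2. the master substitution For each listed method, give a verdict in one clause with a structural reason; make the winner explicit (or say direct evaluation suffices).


Best approach: a summation factor — one-term recursion with variable weight ψ + 1 is solved by product normalization, not by root-finding.
- a summation factor: yes — fits the structure here.
- the master substitution: no fixed divisor shrinks the index between calls.


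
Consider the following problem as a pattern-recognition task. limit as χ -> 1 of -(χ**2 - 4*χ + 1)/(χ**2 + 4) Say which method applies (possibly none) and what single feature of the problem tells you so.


Verdict: no special technique — the expression is continuous at 1 — substitute and evaluate; no indeterminate form appears.


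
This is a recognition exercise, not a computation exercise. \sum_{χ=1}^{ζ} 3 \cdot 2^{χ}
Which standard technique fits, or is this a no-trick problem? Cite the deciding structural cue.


Best approach: the geometric series formula — the ratio of consecutive terms is the constant 2, independent of the index — a geometric sum.


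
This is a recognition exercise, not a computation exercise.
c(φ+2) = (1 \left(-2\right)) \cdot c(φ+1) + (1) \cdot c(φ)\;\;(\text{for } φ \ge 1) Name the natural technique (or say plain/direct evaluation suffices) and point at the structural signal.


Best approach: the characteristic-root method — the recurrence is linear and homogeneous with constant coefficients, so the ansatz r^φ turns it into a polynomial equation for r.


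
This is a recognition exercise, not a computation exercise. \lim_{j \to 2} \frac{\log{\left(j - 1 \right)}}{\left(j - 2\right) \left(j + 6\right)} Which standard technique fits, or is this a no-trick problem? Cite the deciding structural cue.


Method: l'Hôpital's rule (0/0) — plug in 2: top and bottom both hit zero, so differentiate each and retry. The standard small-argument limits would also carry it; the rule is the systematic route.


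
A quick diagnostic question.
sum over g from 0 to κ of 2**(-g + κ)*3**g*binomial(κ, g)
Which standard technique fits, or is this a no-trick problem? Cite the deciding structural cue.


Best approach: the binomial theorem — the summand is term g of a binomial expansion in 3 and 2; the whole sum is a single power.


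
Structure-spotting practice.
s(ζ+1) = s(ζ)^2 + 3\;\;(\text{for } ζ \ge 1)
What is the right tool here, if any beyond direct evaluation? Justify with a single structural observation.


Method: no special technique — the recurrence is nonlinear in the sequence terms; no linear-recurrence method fits it as written — one iterates or studies it directly.


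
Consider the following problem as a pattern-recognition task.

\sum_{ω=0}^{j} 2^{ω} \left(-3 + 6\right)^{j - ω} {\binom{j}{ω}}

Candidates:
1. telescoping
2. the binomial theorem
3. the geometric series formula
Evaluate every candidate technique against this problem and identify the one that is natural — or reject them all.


Technique: the binomial theorem — the summand is term ω of a binomial expansion in 2 and (-3 + 6); the whole sum is a single power.
- telescoping: the summand is not presented as a shifted difference — a telescoping rewrite may exist, but the displayed structure does not offer one.
- the binomial theorem — yes, a natural case for it.
- the geometric series formula: dividing successive terms gives an index-dependent quantity, not a constant.


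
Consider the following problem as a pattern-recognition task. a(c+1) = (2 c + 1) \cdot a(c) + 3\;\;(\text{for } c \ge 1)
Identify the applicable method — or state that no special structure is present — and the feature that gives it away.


Diagnosis: a summation factor — it is first-order linear but the coefficient 2 c + 1 depends on the index, so multiply through by a summation factor to telescope it.


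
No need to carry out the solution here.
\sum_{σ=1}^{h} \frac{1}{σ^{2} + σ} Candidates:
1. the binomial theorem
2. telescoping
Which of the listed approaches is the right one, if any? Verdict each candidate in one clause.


Diagnosis: telescoping — split \frac{1}{σ^{2} + σ} by partial fractions and the pieces are one function at shifted arguments — interior terms cancel.
- the binomial theorem: the terms lack the binomial-coefficient-weighted complementary-power pattern of an expansion.
- telescoping — applicable, and directly so.


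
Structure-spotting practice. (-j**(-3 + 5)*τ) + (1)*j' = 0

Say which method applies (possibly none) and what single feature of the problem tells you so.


Technique: separation of variables — one side of the product carries the independent variable, the other the unknown — the textbook separation shape.


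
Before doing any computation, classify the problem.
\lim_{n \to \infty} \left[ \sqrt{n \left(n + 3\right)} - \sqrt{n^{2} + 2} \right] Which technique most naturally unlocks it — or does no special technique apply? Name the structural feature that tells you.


Technique: conjugate multiplication — an infinity-minus-infinity difference with a surviving radical — multiply by the conjugate to cancel the divergence.


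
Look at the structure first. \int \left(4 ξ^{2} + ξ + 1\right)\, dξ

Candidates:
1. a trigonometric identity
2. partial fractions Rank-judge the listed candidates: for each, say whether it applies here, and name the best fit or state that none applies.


Diagnosis: no special technique — the integrand is a sum of constant multiples of powers of ξ — integrate term by term.
- a trigonometric identity: with no trigonometric functions present, identity rewriting has no target.
- partial fractions: there is no rational-function structure to decompose.


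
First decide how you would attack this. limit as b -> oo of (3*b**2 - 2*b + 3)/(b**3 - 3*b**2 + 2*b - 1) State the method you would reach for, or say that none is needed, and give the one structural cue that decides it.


Technique: dominant-term comparison — at large b only the top-degree terms survive; compare the leading terms and the limit falls out. Differentiating the expression as a single quotient would eventually settle it as well; matching dominant growth settles it immediately.


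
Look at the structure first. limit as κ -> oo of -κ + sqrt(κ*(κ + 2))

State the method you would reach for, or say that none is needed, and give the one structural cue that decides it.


Diagnosis: conjugate multiplication — both pieces blow up but their difference is finite; the conjugate trick rationalizes sqrt(κ*(κ + 2)) - κ.


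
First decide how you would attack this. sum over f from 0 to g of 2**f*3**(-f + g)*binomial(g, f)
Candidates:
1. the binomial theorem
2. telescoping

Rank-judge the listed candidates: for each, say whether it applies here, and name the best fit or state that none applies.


Method: the binomial theorem — binomial(g, f) weighting matched powers of 2 and 3 is the expanded form of (2 + 3)^g — fold it back up.
- the binomial theorem — applies; the problem has the shape this method handles.
- telescoping — writing out consecutive terms as given produces no pairwise cancellation.


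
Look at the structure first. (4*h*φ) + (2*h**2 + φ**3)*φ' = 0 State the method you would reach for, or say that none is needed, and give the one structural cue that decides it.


Best approach: the exact-equation method — d/dφ of 4*h*φ equals d/dh of 2*h**2 + φ**3: the form is a total differential of one potential — integrate it exactly.


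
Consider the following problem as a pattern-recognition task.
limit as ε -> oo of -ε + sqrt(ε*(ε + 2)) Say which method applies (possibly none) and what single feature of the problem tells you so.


Diagnosis: conjugate multiplication — turning the difference into a conjugate-rationalized ratio makes the limit readable.


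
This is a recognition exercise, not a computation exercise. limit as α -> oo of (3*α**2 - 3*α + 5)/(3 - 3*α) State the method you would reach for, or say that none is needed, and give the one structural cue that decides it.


Verdict: dominant-term comparison — at large α only the top-degree terms survive; compare the leading terms and the limit falls out. Viewed as a single quotient this is an ∞/∞ form — an at-infinity application of l'Hôpital's rule would also resolve it; comparing leading growth reads the answer without differentiating.


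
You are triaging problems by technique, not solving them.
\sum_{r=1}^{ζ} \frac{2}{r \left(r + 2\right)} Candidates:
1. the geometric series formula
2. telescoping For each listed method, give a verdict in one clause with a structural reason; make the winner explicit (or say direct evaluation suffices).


Technique: telescoping — split \frac{2}{r \left(r + 2\right)} by partial fractions and the pieces are one function at shifted arguments — interior terms cancel.
- the geometric series formula — the term-to-term ratio changes with the index, so the geometric formula cannot close it.
- telescoping — applies; the problem has the shape this method handles.


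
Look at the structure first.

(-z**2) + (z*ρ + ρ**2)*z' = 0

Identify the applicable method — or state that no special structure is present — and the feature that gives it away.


Verdict: the homogeneous substitution — the slope's numerator and denominator have matching total degree, so it depends only on z/ρ and the ratio substitution collapses it. Suitably rearranged — at times with the variables' roles exchanged — this doubles as a Bernoulli equation; the homogeneous reading needs no such setup.


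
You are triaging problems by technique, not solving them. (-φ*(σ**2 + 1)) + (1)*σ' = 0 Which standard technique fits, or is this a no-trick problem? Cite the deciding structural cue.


Best approach: separation of variables — solved for the derivative, the right side factors as φ times σ**2 + 1 — all φ-dependence separates from all σ-dependence.


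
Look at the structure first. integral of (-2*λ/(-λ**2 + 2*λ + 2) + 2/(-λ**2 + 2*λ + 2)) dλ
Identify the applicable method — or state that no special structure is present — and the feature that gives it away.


Verdict: u-substitution — everything non-trivial happens through the inner expression -λ**2 + 2*λ + 2, and its derivative accounts for the remaining factor up to a constant, so set u = -λ**2 + 2*λ + 2.


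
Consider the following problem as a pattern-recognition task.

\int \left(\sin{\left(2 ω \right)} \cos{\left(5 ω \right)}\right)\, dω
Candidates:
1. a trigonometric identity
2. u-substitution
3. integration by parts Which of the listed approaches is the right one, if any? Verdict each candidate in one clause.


Verdict: a trigonometric identity — the identity turns \sin{\left(2 ω \right)} \cos{\left(5 ω \right)} into two lone cosines/sines, each trivially integrable.
- a trigonometric identity: yes — fits the structure here.
- u-substitution: no subexpression of the integrand pairs with its own derivative as a factor — individual terms may offer their own substitutions, but any change of variable covering the whole integral would have to be constructed from outside the expression.
- integration by parts: not the fit here: there is no polynomial factor to ladder down — parts can still close the trigonometric product by recursion, though the identity rewrite is the direct route.


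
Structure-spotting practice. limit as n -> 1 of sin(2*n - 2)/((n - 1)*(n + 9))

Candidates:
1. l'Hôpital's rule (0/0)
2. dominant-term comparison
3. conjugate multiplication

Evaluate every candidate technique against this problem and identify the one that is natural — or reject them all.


Diagnosis: l'Hôpital's rule (0/0) — both numerator and denominator vanish at 1: the genuine 0/0 indeterminate that l'Hôpital exists for. Known elementary limits would finish this too — the rule just bypasses the case analysis.
- l'Hôpital's rule (0/0): applicable, and directly so.
- dominant-term comparison: no dominant power emerges to decide the limit by degree comparison.
- conjugate multiplication — multiplying by a conjugate would not remove any indeterminacy here.


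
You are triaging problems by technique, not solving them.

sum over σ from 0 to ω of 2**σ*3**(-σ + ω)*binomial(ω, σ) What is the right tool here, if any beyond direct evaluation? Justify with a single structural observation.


Best approach: the binomial theorem — binomial coefficients against complementary powers of 2 and 3: recognize the binomial expansion and resum.


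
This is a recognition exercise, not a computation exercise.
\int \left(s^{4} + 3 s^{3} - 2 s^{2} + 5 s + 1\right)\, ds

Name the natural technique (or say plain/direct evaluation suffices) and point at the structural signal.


Verdict: no special technique — scan for structure and find none: constant multiples of powers of s, integrate directly.


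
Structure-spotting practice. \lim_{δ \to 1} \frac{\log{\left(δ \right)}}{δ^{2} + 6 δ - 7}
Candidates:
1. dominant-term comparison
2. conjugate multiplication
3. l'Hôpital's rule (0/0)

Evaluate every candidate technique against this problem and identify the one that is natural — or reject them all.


Verdict: l'Hôpital's rule (0/0) — both numerator and denominator vanish at 1: the genuine 0/0 indeterminate that l'Hôpital exists for. A local series expansion at the point resolves it as well; the rule is the packaged version of that step.
- dominant-term comparison — no dominant-degree comparison decides it.
- conjugate multiplication — there is no infinity-minus-infinity radical difference to rationalize.
- l'Hôpital's rule (0/0) — applicable, and directly so.


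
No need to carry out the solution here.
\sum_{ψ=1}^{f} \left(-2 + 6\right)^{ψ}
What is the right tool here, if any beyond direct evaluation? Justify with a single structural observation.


Verdict: the geometric series formula — consecutive terms stand in a fixed index-free ratio — the geometric sum formula closes it.


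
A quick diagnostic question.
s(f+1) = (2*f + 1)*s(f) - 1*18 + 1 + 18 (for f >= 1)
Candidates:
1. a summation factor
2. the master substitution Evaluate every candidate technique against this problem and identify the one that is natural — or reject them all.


Method: a summation factor — first-order linear but the coefficient 2*f + 1 moves with the index — divide by the cumulative product and telescope.
- a summation factor: a fit — the right tool for this form.
- the master substitution: the recursion shifts the index rather than dividing it.
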